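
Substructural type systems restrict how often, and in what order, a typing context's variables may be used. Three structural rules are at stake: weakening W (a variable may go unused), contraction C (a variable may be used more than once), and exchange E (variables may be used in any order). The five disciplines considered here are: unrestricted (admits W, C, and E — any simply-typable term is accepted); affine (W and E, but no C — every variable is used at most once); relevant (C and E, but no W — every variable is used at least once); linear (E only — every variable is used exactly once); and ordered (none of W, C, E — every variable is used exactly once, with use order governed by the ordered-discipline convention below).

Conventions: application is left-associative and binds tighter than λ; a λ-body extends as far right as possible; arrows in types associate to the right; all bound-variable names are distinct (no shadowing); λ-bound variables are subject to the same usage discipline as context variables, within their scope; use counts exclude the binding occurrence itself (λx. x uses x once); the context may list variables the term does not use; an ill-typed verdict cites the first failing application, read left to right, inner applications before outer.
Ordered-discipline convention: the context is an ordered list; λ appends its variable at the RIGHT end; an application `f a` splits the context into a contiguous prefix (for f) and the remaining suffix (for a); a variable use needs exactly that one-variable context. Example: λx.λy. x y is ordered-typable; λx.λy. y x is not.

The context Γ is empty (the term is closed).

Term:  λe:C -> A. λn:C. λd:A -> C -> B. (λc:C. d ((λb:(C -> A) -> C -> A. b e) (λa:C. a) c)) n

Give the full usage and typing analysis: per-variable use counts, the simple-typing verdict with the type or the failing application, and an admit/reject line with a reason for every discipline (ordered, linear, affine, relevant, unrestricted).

usage: e (bound) ×1; n (bound) ×1; d (bound) ×1; c (bound) ×1; b (bound) ×1; a (bound) ×1
order of uses: d, b, e, a, c, n
typing: ill-typed: an argument C -> C mismatches the expected (C -> A) -> C -> A
ordered ✗ (not simply typable)
linear ✗ (fails simple typing)
affine ✗ (a type mismatch blocks all five)
relevant ✗ (the type mismatch rejects it)
unrestricted ✗ (not simply typable)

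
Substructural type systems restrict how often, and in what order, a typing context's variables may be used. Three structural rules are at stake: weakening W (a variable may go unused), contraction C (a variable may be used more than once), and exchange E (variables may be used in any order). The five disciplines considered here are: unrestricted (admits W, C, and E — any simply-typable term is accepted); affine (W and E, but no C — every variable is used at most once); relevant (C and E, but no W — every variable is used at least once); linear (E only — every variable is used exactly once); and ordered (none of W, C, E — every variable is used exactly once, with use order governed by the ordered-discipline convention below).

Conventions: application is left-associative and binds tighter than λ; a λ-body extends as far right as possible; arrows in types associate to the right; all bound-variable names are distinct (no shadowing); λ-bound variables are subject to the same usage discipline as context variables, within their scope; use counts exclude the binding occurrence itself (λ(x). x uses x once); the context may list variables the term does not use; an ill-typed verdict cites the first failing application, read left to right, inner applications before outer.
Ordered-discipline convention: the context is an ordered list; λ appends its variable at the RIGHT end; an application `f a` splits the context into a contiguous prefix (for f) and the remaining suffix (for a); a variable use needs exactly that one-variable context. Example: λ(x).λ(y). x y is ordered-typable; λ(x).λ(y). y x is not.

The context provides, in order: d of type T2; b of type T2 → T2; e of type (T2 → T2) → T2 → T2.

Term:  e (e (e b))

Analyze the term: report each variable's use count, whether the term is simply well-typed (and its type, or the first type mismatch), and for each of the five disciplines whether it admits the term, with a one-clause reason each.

variable uses: d: 0×, b: 1×, e: 3×
left-to-right use order: e, e, e, b
typing: ✓ — T2 → T2
ordered ✗ (needs contraction — e ×3; needs weakening: d unused)
linear ✗ (needs contraction — e ×3; needs weakening: d unused)
affine ✗ (needs contraction — e ×3)
relevant ✗ (needs weakening: d unused)
unrestricted ✓ (simply typable at T2 → T2; W, C, E all held)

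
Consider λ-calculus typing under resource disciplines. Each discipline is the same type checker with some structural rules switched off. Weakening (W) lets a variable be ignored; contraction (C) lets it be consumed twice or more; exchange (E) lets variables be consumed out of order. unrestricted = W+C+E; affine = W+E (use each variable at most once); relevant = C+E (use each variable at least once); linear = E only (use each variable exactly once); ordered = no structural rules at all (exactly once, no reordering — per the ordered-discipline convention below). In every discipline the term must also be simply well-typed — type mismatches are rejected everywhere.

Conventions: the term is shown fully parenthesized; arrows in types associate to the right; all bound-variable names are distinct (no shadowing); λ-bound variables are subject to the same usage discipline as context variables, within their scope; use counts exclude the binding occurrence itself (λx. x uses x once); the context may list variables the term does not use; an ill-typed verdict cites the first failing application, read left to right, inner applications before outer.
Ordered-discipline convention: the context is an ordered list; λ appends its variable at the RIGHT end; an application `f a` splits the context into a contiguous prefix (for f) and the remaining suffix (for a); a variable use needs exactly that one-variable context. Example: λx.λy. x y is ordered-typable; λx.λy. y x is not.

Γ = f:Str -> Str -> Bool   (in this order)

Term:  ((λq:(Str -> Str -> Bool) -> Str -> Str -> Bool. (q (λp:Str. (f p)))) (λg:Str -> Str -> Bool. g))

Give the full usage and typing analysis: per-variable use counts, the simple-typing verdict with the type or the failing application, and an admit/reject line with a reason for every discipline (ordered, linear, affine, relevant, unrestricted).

counts: f ×1; q (λ-bound) ×1; p (λ-bound) ×1; g (λ-bound) ×1
uses in reading order: q, f, p, g
typing: the term checks, with type Str -> Str -> Bool
ordered ✗ (use order q, f, p, g needs exchange)
linear ✓ (each of f, q, p, g used exactly once)
affine ✓ (none of f, q, p, g used more than once)
relevant ✓ (f, q, p, g: all used, weakening unneeded)
unrestricted ✓ (simply typable at Str -> Str -> Bool; W, C, E all held)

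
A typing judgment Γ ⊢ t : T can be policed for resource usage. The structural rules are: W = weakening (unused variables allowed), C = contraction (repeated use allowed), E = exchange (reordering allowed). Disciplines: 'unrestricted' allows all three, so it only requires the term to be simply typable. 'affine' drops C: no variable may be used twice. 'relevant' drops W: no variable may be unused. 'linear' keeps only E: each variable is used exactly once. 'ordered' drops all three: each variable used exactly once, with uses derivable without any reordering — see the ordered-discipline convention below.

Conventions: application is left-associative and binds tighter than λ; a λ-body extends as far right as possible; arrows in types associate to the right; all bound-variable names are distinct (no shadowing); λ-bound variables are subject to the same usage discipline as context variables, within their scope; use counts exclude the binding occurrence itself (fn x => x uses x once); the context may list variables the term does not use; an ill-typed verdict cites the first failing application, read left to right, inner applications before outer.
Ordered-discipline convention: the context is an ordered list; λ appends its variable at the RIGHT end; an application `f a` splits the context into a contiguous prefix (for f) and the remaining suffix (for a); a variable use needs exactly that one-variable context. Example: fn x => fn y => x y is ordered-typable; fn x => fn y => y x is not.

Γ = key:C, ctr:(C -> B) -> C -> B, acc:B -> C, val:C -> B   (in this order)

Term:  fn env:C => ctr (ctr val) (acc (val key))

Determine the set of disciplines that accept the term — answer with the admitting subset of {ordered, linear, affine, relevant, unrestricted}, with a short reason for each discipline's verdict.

admitting disciplines: unrestricted
variable uses: key: 1; ctr: 2; acc: 1; val: 2; env (bound): 0
left-to-right use order: ctr, ctr, val, acc, val, key
typing: well-typed — term : C -> B
ordered ✗ (repeated use of ctr ×2, val ×2; env left unused)
linear ✗ (repeated use of ctr ×2, val ×2; env left unused)
affine ✗ (repeated use of ctr ×2, val ×2)
relevant ✗ (env left unused)
unrestricted ✓ (typability at C -> B is all that's needed)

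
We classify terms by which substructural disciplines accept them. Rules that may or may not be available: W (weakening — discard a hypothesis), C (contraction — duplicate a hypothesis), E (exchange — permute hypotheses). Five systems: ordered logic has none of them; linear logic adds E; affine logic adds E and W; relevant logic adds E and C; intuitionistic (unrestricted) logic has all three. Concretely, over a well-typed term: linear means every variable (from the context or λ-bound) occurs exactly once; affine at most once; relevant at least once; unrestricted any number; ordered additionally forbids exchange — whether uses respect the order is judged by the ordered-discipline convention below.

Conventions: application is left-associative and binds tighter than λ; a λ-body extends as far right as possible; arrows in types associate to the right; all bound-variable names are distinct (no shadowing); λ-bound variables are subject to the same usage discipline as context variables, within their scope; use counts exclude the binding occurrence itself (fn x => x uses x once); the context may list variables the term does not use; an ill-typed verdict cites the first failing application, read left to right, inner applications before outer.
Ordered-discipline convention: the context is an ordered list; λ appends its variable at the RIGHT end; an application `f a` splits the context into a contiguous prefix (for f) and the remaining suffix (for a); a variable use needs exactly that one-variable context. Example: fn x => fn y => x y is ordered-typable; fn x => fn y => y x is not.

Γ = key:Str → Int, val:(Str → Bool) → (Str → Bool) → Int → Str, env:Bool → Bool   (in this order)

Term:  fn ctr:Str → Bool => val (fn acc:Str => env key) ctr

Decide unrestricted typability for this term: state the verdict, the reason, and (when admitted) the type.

no — fails simple typing
variable uses: key: 1, val: 1, env: 1, ctr [bound]: 1, acc [bound]: 0
order of uses: val, env, key, ctr
typing: ill-typed: an application expects Bool but receives Str → Int
across the five disciplines: ordered ✗; linear ✗; affine ✗; relevant ✗; unrestricted ✗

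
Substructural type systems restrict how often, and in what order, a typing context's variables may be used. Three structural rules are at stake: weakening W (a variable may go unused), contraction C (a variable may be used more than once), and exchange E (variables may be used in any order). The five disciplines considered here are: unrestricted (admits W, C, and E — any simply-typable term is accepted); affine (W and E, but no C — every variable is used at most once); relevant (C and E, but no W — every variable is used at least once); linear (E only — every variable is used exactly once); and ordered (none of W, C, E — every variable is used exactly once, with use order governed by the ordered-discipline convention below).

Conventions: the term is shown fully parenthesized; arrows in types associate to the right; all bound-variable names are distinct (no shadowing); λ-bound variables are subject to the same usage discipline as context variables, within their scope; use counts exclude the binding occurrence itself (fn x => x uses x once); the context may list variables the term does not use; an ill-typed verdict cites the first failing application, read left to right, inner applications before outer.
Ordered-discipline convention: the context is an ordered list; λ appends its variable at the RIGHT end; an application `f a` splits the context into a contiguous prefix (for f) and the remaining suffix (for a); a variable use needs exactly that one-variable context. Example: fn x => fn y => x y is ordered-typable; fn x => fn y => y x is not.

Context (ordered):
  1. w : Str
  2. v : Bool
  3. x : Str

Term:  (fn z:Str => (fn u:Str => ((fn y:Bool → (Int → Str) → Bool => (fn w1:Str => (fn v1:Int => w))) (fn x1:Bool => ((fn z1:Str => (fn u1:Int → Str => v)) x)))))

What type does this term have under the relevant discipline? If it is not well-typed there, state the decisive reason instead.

not well-typed under relevant — z, u, y, w1, v1, x1, z1, u1 never used (weakening)
variable uses: w: 1×; v: 1×; x: 1×; z [bound]: 0×; u [bound]: 0×; y [bound]: 0×; w1 [bound]: 0×; v1 [bound]: 0×; x1 [bound]: 0×; z1 [bound]: 0×; u1 [bound]: 0×
order of uses: w, v, x
typing: ✓ — Str → Str → Str → Int → Str
summary: ordered ✗ · linear ✗ · affine ✓ · relevant ✗ · unrestricted ✓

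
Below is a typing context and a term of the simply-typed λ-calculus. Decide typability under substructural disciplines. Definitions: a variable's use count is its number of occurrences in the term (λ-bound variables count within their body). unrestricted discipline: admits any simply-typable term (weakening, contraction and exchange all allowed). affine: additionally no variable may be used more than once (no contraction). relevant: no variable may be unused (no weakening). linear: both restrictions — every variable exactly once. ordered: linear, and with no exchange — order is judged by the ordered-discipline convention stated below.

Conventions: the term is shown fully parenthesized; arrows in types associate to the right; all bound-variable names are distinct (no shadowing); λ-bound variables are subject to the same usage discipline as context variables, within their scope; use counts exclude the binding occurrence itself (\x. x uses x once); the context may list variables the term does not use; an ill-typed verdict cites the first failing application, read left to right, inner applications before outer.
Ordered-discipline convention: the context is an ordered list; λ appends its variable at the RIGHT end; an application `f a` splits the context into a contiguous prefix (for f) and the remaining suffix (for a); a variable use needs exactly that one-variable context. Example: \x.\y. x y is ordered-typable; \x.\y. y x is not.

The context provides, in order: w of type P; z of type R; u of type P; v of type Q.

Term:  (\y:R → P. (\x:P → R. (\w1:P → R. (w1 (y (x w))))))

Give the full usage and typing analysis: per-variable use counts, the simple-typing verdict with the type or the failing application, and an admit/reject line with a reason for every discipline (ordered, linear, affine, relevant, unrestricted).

variable uses: w: 1×; z: 0×; u: 0×; v: 0×; y (λ-bound): 1×; x (λ-bound): 1×; w1 (λ-bound): 1×
order of uses: w1, y, x, w
typing: the term checks, with type (R → P) → (P → R) → (P → R) → R
ordered: ✗ — z, u, v left unused
linear: ✗ — z, u, v left unused
affine: ✓ — no duplicate uses among w, z, u, v, y, x, w1
relevant: ✗ — z, u, v left unused
unrestricted: ✓ — typability at (R → P) → (P → R) → (P → R) → R is all that's needed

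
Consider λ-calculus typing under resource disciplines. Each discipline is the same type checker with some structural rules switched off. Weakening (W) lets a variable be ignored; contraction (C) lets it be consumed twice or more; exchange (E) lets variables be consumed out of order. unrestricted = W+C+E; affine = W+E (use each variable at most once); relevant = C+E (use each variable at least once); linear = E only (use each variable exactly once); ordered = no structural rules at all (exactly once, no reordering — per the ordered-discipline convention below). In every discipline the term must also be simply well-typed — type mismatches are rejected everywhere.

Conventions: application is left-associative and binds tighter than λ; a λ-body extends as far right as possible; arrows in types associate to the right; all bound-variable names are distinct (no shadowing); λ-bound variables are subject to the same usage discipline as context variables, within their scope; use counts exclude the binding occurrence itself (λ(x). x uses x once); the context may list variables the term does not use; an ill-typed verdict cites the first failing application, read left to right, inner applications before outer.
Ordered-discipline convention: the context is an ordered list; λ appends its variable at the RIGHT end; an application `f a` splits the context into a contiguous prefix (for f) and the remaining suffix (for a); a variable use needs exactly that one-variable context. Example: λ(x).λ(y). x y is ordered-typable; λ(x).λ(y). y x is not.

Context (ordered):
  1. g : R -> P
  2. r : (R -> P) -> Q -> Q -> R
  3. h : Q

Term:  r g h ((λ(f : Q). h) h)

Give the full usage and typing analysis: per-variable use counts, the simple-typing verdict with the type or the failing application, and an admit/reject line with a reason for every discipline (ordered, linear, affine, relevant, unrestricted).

usage: g: 1; r: 1; h: 3; f (λ-bound): 0
left-to-right use order: r, g, h, h, h
typing: well-typed — term : R
ordered: ✗, uses contraction: h ×3; unused: f — weakening required
linear: ✗, uses contraction: h ×3; unused: f — weakening required
affine: ✗, uses contraction: h ×3
relevant: ✗, unused: f — weakening required
unrestricted: ✓, simply typable at R; W, C, E all held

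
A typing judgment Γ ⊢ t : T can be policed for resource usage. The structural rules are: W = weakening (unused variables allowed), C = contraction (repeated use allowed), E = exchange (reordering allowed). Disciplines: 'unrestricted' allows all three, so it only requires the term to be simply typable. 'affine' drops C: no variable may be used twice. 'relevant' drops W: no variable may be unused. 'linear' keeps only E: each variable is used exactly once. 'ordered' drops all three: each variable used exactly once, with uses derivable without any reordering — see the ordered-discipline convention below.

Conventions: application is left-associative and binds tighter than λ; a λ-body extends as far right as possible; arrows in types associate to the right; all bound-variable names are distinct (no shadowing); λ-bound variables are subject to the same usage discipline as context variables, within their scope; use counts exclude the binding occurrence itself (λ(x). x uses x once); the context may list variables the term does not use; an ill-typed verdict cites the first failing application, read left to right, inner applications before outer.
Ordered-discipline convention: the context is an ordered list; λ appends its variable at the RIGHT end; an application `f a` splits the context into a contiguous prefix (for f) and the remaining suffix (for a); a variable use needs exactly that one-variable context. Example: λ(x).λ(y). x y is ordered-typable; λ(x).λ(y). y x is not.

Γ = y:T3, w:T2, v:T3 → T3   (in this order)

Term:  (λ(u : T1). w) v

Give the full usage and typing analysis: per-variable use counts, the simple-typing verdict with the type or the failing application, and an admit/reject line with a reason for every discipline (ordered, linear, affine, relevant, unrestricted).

use counts: y: 0×, w: 1×, v: 1×, u (bound): 0×
order of uses: w, v
typing: ill-typed: an application expects T1 but receives T3 → T3
ordered ✗ (not simply typable)
linear ✗ (fails simple typing)
affine ✗ (a type mismatch blocks all five)
relevant ✗ (the type mismatch rejects it)
unrestricted ✗ (not simply typable)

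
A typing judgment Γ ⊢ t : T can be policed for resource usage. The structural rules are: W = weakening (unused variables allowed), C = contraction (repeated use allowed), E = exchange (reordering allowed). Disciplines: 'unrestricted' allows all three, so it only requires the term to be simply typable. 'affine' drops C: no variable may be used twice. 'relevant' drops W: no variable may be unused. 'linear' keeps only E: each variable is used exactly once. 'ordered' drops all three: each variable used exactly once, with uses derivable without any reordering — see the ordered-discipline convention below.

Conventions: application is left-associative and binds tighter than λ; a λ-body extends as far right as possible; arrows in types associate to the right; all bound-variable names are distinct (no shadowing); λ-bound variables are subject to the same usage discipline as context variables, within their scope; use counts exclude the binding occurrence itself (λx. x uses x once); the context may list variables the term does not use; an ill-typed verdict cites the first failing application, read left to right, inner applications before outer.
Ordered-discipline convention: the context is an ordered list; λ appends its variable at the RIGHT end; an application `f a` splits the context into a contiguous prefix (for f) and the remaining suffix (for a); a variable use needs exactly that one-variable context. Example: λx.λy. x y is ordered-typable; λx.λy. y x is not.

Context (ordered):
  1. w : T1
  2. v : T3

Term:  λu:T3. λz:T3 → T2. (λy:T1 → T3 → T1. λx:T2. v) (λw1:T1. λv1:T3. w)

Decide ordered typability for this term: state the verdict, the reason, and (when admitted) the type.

no — unused: u, z, y, x, w1, v1 — weakening required
variable uses: w=1; v=1; u [bound]=0; z [bound]=0; y [bound]=0; x [bound]=0; w1 [bound]=0; v1 [bound]=0
order of uses: v, w
typing: well-typed — term : T3 → (T3 → T2) → T2 → T3
per-discipline verdicts: ordered ✗ · linear ✗ · affine ✓ · relevant ✗ · unrestricted ✓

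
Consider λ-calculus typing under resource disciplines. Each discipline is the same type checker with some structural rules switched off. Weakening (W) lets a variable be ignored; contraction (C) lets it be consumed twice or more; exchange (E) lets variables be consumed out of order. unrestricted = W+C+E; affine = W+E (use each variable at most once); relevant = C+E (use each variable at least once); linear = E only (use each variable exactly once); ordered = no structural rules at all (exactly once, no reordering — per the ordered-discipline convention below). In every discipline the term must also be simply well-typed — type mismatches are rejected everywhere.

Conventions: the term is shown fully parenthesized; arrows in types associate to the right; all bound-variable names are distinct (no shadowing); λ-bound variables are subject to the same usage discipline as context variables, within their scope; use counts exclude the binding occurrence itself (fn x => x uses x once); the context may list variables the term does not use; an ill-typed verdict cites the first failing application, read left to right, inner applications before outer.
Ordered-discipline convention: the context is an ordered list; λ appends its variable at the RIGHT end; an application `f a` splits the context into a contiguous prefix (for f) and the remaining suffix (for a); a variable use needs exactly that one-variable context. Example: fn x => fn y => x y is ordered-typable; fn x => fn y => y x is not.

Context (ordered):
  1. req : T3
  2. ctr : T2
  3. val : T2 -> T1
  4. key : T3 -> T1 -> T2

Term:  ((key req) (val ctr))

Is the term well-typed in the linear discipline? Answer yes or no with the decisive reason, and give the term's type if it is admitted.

yes — exactly-once usage across req, ctr, val, key; term : T2
usage: req ×1; ctr ×1; val ×1; key ×1
order of uses: key, req, val, ctr
typing: the term checks, with type T2
per-discipline verdicts: ordered ✗; linear ✓; affine ✓; relevant ✓; unrestricted ✓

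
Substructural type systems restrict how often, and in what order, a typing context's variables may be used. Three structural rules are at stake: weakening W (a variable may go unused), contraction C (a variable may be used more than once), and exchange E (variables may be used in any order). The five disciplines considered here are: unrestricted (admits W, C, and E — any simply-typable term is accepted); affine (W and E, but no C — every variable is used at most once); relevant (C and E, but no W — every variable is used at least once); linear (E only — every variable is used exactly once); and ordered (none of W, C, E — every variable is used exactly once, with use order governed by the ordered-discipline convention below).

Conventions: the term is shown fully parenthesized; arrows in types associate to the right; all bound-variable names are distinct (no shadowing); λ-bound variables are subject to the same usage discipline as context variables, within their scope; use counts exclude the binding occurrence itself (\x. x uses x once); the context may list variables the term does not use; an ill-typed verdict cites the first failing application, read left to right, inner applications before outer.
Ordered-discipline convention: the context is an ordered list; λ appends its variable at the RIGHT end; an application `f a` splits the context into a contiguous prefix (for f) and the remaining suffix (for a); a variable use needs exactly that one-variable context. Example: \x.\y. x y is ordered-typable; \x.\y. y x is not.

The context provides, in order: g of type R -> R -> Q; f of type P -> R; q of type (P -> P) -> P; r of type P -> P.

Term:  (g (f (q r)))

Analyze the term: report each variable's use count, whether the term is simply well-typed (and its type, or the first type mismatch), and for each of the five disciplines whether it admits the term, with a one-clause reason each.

usage: g ×1; f ×1; q ×1; r ×1
uses in reading order: g, f, q, r
typing: well-typed at R -> Q
ordered: ✓ — g, f, q, r: once each, no exchange needed
linear: ✓ — exactly-once usage across g, f, q, r
affine: ✓ — g, f, q, r: no repeats, contraction unneeded
relevant: ✓ — g, f, q, r: all used, weakening unneeded
unrestricted: ✓ — well-typed at R -> Q; no restrictions here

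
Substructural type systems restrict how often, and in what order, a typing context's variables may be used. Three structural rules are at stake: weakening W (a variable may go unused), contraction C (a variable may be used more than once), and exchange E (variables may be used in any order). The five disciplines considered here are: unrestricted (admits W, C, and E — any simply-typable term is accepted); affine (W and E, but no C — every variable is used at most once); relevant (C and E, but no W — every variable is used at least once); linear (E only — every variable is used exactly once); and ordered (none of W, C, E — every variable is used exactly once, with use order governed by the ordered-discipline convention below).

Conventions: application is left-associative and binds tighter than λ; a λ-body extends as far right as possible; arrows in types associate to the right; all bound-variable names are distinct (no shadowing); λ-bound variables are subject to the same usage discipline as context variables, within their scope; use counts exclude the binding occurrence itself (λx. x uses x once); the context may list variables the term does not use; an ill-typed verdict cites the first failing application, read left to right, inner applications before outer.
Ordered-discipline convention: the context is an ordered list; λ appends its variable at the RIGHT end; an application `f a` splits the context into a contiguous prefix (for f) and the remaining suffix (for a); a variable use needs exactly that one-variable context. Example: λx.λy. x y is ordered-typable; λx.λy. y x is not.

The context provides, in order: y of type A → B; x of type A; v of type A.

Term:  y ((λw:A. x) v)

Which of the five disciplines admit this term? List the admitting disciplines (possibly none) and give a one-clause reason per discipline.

admitting disciplines: affine, unrestricted
variable uses: y: 1, x: 1, v: 1, w (λ-bound): 0
use order (left to right): y, x, v
typing: well-typed at B
ordered: ✗, w never used (weakening)
linear: ✗, w never used (weakening)
affine: ✓, y, x, v, w: no repeats, contraction unneeded
relevant: ✗, w never used (weakening)
unrestricted: ✓, type-checks (B) and nothing is barred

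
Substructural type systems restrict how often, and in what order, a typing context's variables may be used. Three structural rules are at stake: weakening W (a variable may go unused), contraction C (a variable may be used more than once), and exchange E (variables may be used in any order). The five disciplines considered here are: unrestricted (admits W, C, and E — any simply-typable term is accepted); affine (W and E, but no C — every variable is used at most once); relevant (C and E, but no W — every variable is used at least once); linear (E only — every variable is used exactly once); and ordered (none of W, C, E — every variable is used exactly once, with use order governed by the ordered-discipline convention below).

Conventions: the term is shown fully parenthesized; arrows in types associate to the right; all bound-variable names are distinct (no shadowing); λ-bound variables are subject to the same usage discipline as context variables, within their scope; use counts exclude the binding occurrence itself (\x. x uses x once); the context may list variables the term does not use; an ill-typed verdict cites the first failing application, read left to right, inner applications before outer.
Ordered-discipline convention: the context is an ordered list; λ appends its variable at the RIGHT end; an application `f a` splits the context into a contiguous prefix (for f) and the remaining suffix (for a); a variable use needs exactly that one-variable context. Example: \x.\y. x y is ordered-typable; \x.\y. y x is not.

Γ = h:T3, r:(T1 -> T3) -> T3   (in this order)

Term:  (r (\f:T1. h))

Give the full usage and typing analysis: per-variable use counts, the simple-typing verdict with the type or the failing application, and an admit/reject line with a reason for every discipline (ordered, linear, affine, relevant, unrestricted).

usage: h: 1; r: 1; f [bound]: 0
order of uses: r, h
typing: the term checks, with type T3
ordered: ✗, f left unused
linear: ✗, f left unused
affine: ✓, none of h, r, f used more than once
relevant: ✗, f left unused
unrestricted: ✓, typability at T3 is all that's needed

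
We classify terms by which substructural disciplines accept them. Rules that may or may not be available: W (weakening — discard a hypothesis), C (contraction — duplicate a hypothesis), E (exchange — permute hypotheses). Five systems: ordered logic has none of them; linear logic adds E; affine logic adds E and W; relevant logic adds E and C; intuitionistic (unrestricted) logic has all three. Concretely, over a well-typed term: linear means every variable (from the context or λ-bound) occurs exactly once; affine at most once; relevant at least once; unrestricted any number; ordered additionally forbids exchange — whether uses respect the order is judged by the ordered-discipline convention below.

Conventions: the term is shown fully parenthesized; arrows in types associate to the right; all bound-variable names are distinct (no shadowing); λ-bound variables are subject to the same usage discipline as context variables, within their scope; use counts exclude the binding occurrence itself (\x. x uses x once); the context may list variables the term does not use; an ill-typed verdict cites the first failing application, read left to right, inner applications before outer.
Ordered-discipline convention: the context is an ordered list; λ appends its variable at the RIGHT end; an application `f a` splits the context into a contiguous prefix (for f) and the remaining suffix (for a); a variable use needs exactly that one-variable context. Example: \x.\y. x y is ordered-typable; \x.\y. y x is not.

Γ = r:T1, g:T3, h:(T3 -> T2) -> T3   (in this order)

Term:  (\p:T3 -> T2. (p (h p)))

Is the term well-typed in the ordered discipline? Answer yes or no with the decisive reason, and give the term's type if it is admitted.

no — p ×2 used more than once (contraction); r, g left unused
counts: r ×0, g ×0, h ×1, p (bound) ×2
order of uses: p, h, p
typing: ✓ — (T3 -> T2) -> T2
across the five disciplines: ordered ✗ · linear ✗ · affine ✗ · relevant ✗ · unrestricted ✓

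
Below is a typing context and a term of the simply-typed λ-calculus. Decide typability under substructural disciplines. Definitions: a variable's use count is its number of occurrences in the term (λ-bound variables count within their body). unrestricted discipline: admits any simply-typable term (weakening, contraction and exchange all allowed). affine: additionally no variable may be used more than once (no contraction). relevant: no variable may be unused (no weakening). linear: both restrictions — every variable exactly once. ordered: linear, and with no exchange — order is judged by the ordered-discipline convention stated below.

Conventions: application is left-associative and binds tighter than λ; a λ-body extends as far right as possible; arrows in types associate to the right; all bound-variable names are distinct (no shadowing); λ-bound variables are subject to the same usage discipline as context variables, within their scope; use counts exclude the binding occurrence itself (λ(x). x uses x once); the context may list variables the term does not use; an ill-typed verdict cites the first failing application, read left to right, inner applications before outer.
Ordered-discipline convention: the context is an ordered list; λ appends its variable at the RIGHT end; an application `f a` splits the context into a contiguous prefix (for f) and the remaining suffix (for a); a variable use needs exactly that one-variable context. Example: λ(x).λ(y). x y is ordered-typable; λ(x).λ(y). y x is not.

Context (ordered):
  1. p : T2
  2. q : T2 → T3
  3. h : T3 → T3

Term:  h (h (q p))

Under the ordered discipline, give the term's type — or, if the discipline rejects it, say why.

not well-typed under ordered — repeated use of h ×2
variable uses: p: 1×, q: 1×, h: 2×
use order (left to right): h, h, q, p
typing: well-typed at T3
across the five disciplines: ordered ✗; linear ✗; affine ✗; relevant ✓; unrestricted ✓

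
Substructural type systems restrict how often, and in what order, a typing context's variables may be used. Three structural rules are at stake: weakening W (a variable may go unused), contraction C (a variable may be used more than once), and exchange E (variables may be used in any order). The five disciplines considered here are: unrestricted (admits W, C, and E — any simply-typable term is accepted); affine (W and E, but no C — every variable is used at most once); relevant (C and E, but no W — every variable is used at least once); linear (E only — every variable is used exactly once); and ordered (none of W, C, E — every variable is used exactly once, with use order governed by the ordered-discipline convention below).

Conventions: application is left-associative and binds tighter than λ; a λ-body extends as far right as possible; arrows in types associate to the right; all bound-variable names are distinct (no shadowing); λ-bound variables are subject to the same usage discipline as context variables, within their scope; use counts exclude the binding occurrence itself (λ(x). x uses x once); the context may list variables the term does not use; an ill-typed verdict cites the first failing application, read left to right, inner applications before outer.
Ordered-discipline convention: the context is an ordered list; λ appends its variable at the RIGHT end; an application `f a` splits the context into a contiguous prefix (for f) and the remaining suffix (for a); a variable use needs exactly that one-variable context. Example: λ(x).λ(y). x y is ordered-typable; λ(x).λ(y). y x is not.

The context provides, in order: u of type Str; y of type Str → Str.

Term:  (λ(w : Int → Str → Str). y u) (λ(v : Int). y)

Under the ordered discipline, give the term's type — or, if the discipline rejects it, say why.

not well-typed under ordered — y ×2 used more than once (contraction); unused: w, v — weakening required
counts: u: 1×; y: 2×; w [bound]: 0×; v [bound]: 0×
order of uses: y, u, y
typing: ✓ — Str
per-discipline verdicts: ordered ✗, linear ✗, affine ✗, relevant ✗, unrestricted ✓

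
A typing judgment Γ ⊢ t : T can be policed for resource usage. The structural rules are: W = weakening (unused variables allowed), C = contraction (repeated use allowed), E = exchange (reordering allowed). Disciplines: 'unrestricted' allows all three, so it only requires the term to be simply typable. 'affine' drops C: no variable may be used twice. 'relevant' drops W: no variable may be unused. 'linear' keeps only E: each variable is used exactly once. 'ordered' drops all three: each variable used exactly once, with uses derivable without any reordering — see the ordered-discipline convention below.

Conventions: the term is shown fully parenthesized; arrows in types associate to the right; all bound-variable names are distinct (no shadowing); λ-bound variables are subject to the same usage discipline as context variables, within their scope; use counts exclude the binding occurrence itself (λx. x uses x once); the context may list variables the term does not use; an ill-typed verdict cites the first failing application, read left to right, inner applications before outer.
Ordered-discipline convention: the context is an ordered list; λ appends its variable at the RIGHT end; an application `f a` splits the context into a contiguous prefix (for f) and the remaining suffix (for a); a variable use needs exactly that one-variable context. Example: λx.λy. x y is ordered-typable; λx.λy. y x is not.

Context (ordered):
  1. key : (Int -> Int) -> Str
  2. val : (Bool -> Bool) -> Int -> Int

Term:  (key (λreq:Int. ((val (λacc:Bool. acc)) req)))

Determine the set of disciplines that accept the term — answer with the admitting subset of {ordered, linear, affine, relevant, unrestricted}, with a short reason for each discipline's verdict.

admitted in: ordered, linear, affine, relevant, unrestricted
counts: key ×1; val ×1; req (λ-bound) ×1; acc (λ-bound) ×1
order of uses: key, val, acc, req
typing: well-typed at Str
ordered: ✓ — single-use (key, val, req, acc), ordered derivation ok
linear: ✓ — key, val, req, acc: one use apiece
affine: ✓ — no duplicate uses among key, val, req, acc
relevant: ✓ — every one of key, val, req, acc appears
unrestricted: ✓ — well-typed at Str; no restrictions here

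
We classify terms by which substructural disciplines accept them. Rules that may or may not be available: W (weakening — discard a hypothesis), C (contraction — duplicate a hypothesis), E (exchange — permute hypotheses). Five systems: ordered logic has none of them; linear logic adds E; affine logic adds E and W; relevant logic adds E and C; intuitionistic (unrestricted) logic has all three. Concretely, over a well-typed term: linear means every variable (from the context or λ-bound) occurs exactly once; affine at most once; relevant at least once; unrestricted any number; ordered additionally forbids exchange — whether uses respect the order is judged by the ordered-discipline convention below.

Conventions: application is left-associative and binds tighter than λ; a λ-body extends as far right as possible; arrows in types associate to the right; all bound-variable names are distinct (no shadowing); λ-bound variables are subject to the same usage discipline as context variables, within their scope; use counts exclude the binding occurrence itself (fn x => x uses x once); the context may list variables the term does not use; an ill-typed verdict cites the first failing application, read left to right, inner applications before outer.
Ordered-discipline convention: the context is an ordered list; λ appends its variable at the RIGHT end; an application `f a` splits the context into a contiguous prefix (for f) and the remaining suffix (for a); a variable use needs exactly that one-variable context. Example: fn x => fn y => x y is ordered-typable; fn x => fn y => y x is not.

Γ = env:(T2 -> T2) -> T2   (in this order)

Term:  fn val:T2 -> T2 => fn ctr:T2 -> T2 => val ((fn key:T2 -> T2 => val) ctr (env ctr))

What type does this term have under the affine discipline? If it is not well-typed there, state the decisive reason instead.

not well-typed under affine — uses contraction: val ×2, ctr ×2
variable uses: env ×1; val (λ-bound) ×2; ctr (λ-bound) ×2; key (λ-bound) ×0
uses in reading order: val, val, ctr, env, ctr
typing: the term checks, with type (T2 -> T2) -> (T2 -> T2) -> T2
summary: ordered ✗, linear ✗, affine ✗, relevant ✗, unrestricted ✓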